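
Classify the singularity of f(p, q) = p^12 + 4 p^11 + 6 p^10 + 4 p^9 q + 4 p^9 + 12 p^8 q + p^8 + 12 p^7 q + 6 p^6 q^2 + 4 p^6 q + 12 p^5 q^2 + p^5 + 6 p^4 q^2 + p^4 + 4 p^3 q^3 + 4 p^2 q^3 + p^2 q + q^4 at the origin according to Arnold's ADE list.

The Hessian of f at 0 is [[0, 0], [0, 0]] with rank 0, so corank 2. A Groebner basis of the Jacobian ideal J(f) in C{p,q} is {p^3, p^2/4 + q^3, p*q}; counting standard monomials gives mu = 5. Corank 2; j^3 = p^2*q has shape L^2 M (L != M), so D-series; mu = 5 gives D_5.

D_5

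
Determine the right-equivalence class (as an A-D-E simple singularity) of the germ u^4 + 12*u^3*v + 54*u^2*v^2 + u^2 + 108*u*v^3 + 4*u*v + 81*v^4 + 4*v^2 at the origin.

A_{3}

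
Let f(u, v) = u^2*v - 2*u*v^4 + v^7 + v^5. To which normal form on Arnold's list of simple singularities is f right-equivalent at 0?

D_{6}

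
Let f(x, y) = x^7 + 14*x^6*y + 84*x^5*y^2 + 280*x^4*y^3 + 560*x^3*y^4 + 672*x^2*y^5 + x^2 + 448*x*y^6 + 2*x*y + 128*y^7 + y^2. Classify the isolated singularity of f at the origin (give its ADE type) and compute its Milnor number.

Type A_{6}, Milnor number mu = 6.

The Hessian of f at 0 has rank 1. Corank 1: A-series; mu = 6 gives A_6.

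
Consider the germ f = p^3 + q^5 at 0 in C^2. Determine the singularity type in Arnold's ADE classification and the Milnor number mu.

Type E_{8}, Milnor number mu = 8.

The Hessian of f at 0 has rank 0. Corank 2; j^3 = p^3 is a perfect cube, so E-series; the 5-jet and mu = 8 give E_8.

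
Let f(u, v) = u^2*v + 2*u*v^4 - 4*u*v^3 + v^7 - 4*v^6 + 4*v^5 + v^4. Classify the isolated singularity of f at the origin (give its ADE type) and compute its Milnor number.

Type D_5, Milnor number mu = 5.

The Hessian of f at 0 has rank 0. Corank 2; j^3 = u^2*v has shape L^2 M (L != M), so D-series; mu = 5 gives D_5.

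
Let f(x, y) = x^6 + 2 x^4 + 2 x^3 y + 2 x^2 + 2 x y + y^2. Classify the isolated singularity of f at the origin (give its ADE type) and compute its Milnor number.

Type A_1, Milnor number mu = 1.

The Hessian of f at 0 has rank 2. Corank 0: nondegenerate Morse point, so A_1.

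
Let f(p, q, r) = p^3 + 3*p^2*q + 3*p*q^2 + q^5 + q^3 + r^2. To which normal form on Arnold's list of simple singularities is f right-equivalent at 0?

E_{8}

The Hessian of f at 0 has rank 1. Corank 2; j^3 = (p + q)^3 is a perfect cube, so E-series; the 5-jet and mu = 8 give E_8.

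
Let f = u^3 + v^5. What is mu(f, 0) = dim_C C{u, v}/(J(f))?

The Hessian of f at 0 is [[0, 0], [0, 0]] with rank 0, so corank 2. A Groebner basis of the Jacobian ideal J(f) in C{u,v} is {v^4, u^2}; counting standard monomials gives mu = 8. Corank 2; j^3 = u^3 is a perfect cube, so E-series; the 5-jet and mu = 8 give E_8.

8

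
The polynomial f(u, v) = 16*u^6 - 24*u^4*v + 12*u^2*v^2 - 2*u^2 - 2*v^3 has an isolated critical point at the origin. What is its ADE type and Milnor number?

Type A_2, Milnor number mu = 2.

The Hessian of f at 0 has rank 1. Corank 1: A-series; mu = 2 gives A_2.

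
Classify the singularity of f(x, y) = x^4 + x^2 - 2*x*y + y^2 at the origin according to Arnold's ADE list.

The Hessian of f at 0 is [[2, -2], [-2, 2]] with rank 1, so corank 1. A Groebner basis of the Jacobian ideal J(f) in C{x,y} is {y^3, x - y}; counting standard monomials gives mu = 3. Corank 1: A-series; mu = 3 gives A_3.

A_3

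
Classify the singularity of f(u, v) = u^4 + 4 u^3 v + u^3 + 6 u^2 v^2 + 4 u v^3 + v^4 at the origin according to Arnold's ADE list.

E_{6}

The Hessian of f at 0 has rank 0. Corank 2; j^3 = u^3 is a perfect cube, so E-series; the 4-jet and mu = 6 give E_6.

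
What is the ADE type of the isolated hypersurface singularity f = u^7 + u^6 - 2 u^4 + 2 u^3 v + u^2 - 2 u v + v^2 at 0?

A_{6}

The Hessian of f at 0 has rank 1. Corank 1: A-series; mu = 6 gives A_6.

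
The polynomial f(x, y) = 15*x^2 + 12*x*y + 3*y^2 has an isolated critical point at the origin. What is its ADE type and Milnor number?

The Hessian of f at 0 is [[30, 12], [12, 6]] with rank 2, so corank 0. A Groebner basis of the Jacobian ideal J(f) in C{x,y} is {x, y}; counting standard monomials gives mu = 1. Corank 0: nondegenerate Morse point, so A_1.

Type A1, Milnor number mu = 1.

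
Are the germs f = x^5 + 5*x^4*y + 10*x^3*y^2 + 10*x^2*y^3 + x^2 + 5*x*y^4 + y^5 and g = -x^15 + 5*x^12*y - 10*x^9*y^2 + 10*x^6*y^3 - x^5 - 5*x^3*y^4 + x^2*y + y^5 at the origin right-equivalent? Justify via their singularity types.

The Hessian of f at 0 has rank 1. Corank 1: A-series; mu = 4 gives A_4. The Hessian of g at 0 has rank 0. Corank 2; j^3 = x^2*y has shape L^2 M (L != M), so D-series; mu = 6 gives D_6. f is A_4 but g is D_6, hence not right-equivalent.

No.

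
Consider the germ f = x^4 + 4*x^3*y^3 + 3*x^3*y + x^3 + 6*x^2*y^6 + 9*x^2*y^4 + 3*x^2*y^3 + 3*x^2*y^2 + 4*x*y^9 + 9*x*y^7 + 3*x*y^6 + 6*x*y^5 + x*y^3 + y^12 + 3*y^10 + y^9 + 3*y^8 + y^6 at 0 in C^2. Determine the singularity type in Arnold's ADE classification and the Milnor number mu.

Type E_{7}, Milnor number mu = 7.

The Hessian of f at 0 is [[0, 0], [0, 0]] with rank 0, so corank 2. A Groebner basis of the Jacobian ideal J(f) in C{x,y} is {3*x^2 + y^4 + y^3, x^3, x^2*y - x^2 - y^3/3, 2*x^2 + x*y^2 + 2*y^3/3}; counting standard monomials gives mu = 7. Corank 2; j^3 = x^3 is a perfect cube, so E-series; the 4-jet and mu = 7 give E_7.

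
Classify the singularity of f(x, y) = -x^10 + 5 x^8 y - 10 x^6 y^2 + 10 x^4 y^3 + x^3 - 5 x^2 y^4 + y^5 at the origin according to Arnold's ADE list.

The Hessian of f at 0 is [[0, 0], [0, 0]] with rank 0, so corank 2. A Groebner basis of the Jacobian ideal J(f) in C{x,y} is {y^4, x^2}; counting standard monomials gives mu = 8. Corank 2; j^3 = x^3 is a perfect cube, so E-series; the 5-jet and mu = 8 give E_8.

E8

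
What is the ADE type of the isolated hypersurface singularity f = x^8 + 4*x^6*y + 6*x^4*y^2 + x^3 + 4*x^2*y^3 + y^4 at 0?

E_{6}

The Hessian of f at 0 is [[0, 0], [0, 0]] with rank 0, so corank 2. A Groebner basis of the Jacobian ideal J(f) in C{x,y} is {y^3, x^2}; counting standard monomials gives mu = 6. Corank 2; j^3 = x^3 is a perfect cube, so E-series; the 4-jet and mu = 6 give E_6.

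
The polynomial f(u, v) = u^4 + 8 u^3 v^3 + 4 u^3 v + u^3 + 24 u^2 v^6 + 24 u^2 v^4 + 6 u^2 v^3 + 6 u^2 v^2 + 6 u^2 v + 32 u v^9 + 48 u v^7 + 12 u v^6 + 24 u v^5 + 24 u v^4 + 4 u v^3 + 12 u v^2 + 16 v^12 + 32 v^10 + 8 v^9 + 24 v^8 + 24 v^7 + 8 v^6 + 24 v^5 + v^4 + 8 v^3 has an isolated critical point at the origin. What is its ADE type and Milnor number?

Type E6, Milnor number mu = 6.

The Hessian of f at 0 has rank 0. Corank 2; j^3 = (u + 2*v)^3 is a perfect cube, so E-series; the 4-jet and mu = 6 give E_6.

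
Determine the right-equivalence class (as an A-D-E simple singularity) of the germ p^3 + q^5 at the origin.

The Hessian of f at 0 has rank 0. Corank 2; j^3 = p^3 is a perfect cube, so E-series; the 5-jet and mu = 8 give E_8.

E8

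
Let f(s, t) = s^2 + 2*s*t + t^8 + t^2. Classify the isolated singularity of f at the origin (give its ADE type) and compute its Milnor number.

Type A_{7}, Milnor number mu = 7.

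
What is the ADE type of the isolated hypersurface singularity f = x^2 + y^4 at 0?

A_3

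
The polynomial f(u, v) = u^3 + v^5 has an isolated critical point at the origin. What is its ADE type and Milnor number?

Type E_{8}, Milnor number mu = 8.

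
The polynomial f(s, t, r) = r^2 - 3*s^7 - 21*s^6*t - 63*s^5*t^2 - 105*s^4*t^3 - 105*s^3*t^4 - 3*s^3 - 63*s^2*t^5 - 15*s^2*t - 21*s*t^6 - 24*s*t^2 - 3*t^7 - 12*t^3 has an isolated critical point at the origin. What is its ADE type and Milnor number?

Type D_8, Milnor number mu = 8.

The Hessian of f at 0 has rank 1. Corank 2; j^3 = -3*(s + t)*(s + 2*t)^2 has shape L^2 M (L != M), so D-series; mu = 8 gives D_8.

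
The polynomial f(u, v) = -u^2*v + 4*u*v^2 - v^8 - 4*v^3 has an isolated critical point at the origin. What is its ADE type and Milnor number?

Type D_9, Milnor number mu = 9.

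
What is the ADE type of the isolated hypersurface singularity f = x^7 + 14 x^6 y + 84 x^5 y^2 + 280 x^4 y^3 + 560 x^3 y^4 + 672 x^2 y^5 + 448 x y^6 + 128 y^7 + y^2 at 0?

A6

The Hessian of f at 0 is [[0, 0], [0, 2]] with rank 1, so corank 1. A Groebner basis of the Jacobian ideal J(f) in C{x,y} is {x^6, y}; counting standard monomials gives mu = 6. Corank 1: A-series; mu = 6 gives A_6.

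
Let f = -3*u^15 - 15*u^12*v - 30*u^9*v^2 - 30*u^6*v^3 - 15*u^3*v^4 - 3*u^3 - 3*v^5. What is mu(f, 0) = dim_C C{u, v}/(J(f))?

8

The Hessian of f at 0 has rank 0. Corank 2; j^3 = -3*u^3 is a perfect cube, so E-series; the 5-jet and mu = 8 give E_8.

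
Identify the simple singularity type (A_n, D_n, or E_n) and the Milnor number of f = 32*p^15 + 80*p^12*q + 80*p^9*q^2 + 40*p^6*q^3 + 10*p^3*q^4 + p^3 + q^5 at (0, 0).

Type E_8, Milnor number mu = 8.

The Hessian of f at 0 has rank 0. Corank 2; j^3 = p^3 is a perfect cube, so E-series; the 5-jet and mu = 8 give E_8.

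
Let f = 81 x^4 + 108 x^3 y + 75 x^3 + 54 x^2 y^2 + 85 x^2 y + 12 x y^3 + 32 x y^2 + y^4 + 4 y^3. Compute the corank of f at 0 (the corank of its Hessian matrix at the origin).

Hessian at 0 has rank 0.

2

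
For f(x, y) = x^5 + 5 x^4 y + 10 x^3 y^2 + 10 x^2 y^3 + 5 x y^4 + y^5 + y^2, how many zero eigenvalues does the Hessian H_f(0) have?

1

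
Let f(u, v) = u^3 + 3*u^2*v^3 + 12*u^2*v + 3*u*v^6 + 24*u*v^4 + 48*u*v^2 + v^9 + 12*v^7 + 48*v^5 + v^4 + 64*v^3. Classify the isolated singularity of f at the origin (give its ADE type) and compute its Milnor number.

Type E6, Milnor number mu = 6.

The Hessian of f at 0 is [[0, 0], [0, 0]] with rank 0, so corank 2. A Groebner basis of the Jacobian ideal J(f) in C{u,v} is {v^3, u^2 + 8*u*v + 16*v^2}; counting standard monomials gives mu = 6. Corank 2; j^3 = (u + 4*v)^3 is a perfect cube, so E-series; the 4-jet and mu = 6 give E_6.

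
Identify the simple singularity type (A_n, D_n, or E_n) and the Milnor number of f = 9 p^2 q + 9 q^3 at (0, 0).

Type D4, Milnor number mu = 4.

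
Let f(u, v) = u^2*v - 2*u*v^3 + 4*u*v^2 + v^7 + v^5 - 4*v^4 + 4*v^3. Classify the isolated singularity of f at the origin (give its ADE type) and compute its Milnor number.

Type D8, Milnor number mu = 8.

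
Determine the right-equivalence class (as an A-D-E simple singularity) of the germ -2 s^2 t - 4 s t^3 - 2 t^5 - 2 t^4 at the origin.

D_{5}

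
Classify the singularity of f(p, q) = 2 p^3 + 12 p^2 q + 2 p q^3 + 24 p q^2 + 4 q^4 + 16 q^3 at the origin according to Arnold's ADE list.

The Hessian of f at 0 is [[0, 0], [0, 0]] with rank 0, so corank 2. A Groebner basis of the Jacobian ideal J(f) in C{p,q} is {p^3 + 6*p^2*q + 48*p^2 + 192*p*q + 192*q^2, -6*p^2 + p*q^2 - 24*p*q - 24*q^2, 3*p^2 + 12*p*q + q^3 + 12*q^2}; counting standard monomials gives mu = 7. Corank 2; j^3 = 2*(p + 2*q)^3 is a perfect cube, so E-series; the 4-jet and mu = 7 give E_7.

E_7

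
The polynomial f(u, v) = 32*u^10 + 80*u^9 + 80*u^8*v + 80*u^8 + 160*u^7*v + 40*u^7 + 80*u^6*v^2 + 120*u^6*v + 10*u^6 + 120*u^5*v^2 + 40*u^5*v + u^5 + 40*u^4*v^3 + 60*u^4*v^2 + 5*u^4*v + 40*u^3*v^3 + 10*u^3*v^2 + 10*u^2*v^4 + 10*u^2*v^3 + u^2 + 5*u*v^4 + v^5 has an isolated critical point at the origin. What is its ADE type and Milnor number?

The Hessian of f at 0 has rank 1. Corank 1: A-series; mu = 4 gives A_4.

Type A4, Milnor number mu = 4.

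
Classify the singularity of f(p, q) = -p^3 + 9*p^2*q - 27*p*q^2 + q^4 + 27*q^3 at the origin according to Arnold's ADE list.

The Hessian of f at 0 has rank 0. Corank 2; j^3 = -(p - 3*q)^3 is a perfect cube, so E-series; the 4-jet and mu = 6 give E_6.

E_6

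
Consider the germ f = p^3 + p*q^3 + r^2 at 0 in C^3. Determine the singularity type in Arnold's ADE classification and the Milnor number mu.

Type E_{7}, Milnor number mu = 7.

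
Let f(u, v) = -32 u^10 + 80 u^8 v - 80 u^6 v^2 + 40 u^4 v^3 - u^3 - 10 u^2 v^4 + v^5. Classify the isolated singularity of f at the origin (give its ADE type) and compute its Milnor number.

Type E_8, Milnor number mu = 8.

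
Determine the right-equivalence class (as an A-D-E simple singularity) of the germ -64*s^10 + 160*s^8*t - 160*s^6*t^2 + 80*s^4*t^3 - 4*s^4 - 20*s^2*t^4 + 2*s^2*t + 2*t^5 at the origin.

D6

The Hessian of f at 0 is [[0, 0], [0, 0]] with rank 0, so corank 2. A Groebner basis of the Jacobian ideal J(f) in C{s,t} is {s^2/5 + t^4, s^3, s*t}; counting standard monomials gives mu = 6. Corank 2; j^3 = 2*s^2*t has shape L^2 M (L != M), so D-series; mu = 6 gives D_6.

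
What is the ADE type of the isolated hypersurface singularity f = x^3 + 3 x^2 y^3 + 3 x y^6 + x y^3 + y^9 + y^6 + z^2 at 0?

E_7

The Hessian of f at 0 is [[0, 0, 0], [0, 0, 0], [0, 0, 2]] with rank 1, so corank 2. A Groebner basis of the Jacobian ideal J(f) in C{x,y,z} is {x^3, x*y^2, 3*x^2 + y^3, z}; counting standard monomials gives mu = 7. Corank 2; j^3 = x^3 is a perfect cube, so E-series; the 4-jet and mu = 7 give E_7.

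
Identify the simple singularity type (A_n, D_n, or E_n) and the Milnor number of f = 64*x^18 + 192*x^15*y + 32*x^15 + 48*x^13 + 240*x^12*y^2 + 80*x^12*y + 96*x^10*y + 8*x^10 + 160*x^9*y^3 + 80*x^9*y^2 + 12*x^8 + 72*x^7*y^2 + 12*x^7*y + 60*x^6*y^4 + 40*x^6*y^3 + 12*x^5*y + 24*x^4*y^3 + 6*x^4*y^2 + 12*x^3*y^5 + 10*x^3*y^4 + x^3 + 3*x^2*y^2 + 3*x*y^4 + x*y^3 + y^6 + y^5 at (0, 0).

The Hessian of f at 0 has rank 0. Corank 2; j^3 = x^3 is a perfect cube, so E-series; the 4-jet and mu = 7 give E_7.

Type E_7, Milnor number mu = 7.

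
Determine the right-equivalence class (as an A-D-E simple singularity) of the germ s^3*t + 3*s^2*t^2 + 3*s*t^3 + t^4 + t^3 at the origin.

E_7

The Hessian of f at 0 is [[0, 0], [0, 0]] with rank 0, so corank 2. A Groebner basis of the Jacobian ideal J(f) in C{s,t} is {s^3 - 3*s*t^2 + 3*t^2, s^2*t + 2*s*t^2, t^3}; counting standard monomials gives mu = 7. Corank 2; j^3 = t^3 is a perfect cube, so E-series; the 4-jet and mu = 7 give E_7.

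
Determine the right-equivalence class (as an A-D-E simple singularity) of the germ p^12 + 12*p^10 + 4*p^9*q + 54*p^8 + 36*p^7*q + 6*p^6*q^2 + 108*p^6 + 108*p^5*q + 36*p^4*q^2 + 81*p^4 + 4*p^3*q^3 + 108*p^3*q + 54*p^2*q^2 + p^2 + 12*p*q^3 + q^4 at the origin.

A3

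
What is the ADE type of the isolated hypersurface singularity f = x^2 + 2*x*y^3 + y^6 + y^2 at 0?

A_{1}

The Hessian of f at 0 has rank 2. Corank 0: nondegenerate Morse point, so A_1.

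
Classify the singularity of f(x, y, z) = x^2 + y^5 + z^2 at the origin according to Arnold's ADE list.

The Hessian of f at 0 has rank 2. Corank 1: A-series; mu = 4 gives A_4.

A4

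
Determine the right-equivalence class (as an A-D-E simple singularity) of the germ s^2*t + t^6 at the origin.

D_7

The Hessian of f at 0 has rank 0. Corank 2; j^3 = s^2*t has shape L^2 M (L != M), so D-series; mu = 7 gives D_7.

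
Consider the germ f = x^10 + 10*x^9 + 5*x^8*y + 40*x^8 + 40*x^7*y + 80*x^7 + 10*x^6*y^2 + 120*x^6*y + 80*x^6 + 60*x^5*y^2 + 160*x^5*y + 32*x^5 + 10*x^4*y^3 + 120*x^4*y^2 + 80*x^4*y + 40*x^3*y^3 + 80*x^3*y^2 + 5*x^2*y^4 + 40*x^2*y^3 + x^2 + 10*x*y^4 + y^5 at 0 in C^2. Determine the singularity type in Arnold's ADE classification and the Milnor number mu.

The Hessian of f at 0 has rank 1. Corank 1: A-series; mu = 4 gives A_4.

Type A4, Milnor number mu = 4.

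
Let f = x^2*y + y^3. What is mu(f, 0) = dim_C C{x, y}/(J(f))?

4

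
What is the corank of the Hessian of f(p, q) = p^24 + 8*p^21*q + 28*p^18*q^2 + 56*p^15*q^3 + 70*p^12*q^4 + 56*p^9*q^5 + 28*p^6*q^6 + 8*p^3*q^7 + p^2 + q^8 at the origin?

1

The Hessian at 0 is [[2, 0], [0, 0]] of rank 1; hence corank 1.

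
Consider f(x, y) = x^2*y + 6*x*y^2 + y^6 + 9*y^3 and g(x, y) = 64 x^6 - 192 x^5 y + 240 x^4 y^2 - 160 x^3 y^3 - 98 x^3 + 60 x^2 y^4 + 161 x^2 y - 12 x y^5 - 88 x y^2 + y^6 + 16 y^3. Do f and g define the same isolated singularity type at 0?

The Hessian of f at 0 is [[0, 0], [0, 0]] with rank 0, so corank 2. A Groebner basis of the Jacobian ideal J(f) in C{x,y} is {x^2/6 + y^5 - 3*y^2/2, x^3 + 27*y^3, x*y + 3*y^2}; counting standard monomials gives mu = 7. Corank 2; j^3 = y*(x + 3*y)^2 has shape L^2 M (L != M), so D-series; mu = 7 gives D_7. The Hessian of g at 0 is [[0, 0], [0, 0]] with rank 0, so corank 2. A Groebner basis of the Jacobian ideal J(g) in C{x,y} is {117649*x*y/12 + y^5 - 16807*y^2/3, x*y^2 - 4*y^3/7, x^2 - 15*x*y/14 + 2*y^2/7}; counting standard monomials gives mu = 7. Corank 2; j^3 = -(2*x - y)*(7*x - 4*y)^2 has shape L^2 M (L != M), so D-series; mu = 7 gives D_7. Both have type D_7, hence right-equivalent.

Yes.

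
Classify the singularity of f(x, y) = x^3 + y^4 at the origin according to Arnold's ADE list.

E_{6}

The Hessian of f at 0 has rank 0. Corank 2; j^3 = x^3 is a perfect cube, so E-series; the 4-jet and mu = 6 give E_6.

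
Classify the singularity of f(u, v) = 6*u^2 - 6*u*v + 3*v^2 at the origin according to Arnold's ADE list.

A_{1}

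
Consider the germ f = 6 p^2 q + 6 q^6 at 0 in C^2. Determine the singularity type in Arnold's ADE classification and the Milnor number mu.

The Hessian of f at 0 has rank 0. Corank 2; j^3 = 6*p^2*q has shape L^2 M (L != M), so D-series; mu = 7 gives D_7.

Type D_{7}, Milnor number mu = 7.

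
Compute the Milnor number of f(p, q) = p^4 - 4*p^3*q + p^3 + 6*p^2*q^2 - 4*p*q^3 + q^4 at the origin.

6

The Hessian of f at 0 is [[0, 0], [0, 0]] with rank 0, so corank 2. A Groebner basis of the Jacobian ideal J(f) in C{p,q} is {q^4, p*q^2 - q^3/3, p^2}; counting standard monomials gives mu = 6. Corank 2; j^3 = p^3 is a perfect cube, so E-series; the 4-jet and mu = 6 give E_6.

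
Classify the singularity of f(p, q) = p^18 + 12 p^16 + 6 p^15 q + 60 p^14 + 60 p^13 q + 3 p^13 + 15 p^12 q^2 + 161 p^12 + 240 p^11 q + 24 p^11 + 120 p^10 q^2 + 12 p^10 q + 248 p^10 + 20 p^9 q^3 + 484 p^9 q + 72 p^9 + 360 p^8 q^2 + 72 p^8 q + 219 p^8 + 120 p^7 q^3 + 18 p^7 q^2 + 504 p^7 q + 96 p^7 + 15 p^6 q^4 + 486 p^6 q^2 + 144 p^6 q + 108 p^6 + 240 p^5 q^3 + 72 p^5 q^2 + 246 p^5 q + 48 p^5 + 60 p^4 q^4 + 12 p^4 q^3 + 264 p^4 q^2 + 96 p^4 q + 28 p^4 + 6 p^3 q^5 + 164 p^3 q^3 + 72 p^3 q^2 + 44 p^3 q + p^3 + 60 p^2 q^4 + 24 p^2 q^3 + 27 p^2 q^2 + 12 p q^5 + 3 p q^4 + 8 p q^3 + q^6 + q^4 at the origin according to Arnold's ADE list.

E_6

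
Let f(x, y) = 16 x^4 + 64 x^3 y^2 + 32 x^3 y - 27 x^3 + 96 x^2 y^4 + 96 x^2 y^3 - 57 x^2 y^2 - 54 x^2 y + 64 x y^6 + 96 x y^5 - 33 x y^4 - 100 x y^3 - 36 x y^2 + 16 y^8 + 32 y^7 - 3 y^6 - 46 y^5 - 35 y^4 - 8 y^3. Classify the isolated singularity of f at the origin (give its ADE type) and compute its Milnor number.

The Hessian of f at 0 has rank 0. Corank 2; j^3 = -(3*x + 2*y)^3 is a perfect cube, so E-series; the 4-jet and mu = 6 give E_6.

Type E_6, Milnor number mu = 6.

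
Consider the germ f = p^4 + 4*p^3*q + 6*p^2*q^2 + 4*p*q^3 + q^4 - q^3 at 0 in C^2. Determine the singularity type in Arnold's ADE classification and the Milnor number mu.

The Hessian of f at 0 has rank 0. Corank 2; j^3 = -q^3 is a perfect cube, so E-series; the 4-jet and mu = 6 give E_6.

Type E_6, Milnor number mu = 6.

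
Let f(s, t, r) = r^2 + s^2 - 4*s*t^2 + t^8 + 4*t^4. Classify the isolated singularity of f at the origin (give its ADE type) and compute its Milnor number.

The Hessian of f at 0 is [[2, 0, 0], [0, 0, 0], [0, 0, 2]] with rank 2, so corank 1. A Groebner basis of the Jacobian ideal J(f) in C{s,t,r} is {s^4, s^3*t, -s/2 + t^2, r}; counting standard monomials gives mu = 7. Corank 1: A-series; mu = 7 gives A_7.

Type A_{7}, Milnor number mu = 7.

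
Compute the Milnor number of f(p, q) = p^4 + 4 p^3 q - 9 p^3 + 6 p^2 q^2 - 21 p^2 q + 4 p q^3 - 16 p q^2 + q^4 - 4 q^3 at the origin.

5

The Hessian of f at 0 has rank 0. Corank 2; j^3 = -(p + q)*(3*p + 2*q)^2 has shape L^2 M (L != M), so D-series; mu = 5 gives D_5.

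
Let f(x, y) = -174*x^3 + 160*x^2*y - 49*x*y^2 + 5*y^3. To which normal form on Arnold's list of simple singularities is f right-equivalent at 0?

The Hessian of f at 0 has rank 0. Corank 2; j^3 = -(3*x - y)*(58*x^2 - 34*x*y + 5*y^2) splits into three distinct lines over C (the quadratic factor has nonzero discriminant), so D_4.

D_4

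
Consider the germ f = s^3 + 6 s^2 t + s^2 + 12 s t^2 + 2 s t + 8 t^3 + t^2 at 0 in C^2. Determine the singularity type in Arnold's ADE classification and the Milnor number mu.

The Hessian of f at 0 is [[2, 2], [2, 2]] with rank 1, so corank 1. A Groebner basis of the Jacobian ideal J(f) in C{s,t} is {t^2, s + t}; counting standard monomials gives mu = 2. Corank 1: A-series; mu = 2 gives A_2.

Type A2, Milnor number mu = 2.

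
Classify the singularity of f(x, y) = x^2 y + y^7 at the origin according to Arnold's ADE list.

D_8

The Hessian of f at 0 is [[0, 0], [0, 0]] with rank 0, so corank 2. A Groebner basis of the Jacobian ideal J(f) in C{x,y} is {x^2/7 + y^6, x^3, x*y}; counting standard monomials gives mu = 8. Corank 2; j^3 = x^2*y has shape L^2 M (L != M), so D-series; mu = 8 gives D_8.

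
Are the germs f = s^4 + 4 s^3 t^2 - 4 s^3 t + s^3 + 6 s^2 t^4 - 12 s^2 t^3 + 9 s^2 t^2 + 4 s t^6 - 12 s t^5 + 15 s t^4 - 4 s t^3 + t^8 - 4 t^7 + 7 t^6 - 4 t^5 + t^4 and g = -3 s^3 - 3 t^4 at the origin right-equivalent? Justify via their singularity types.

Yes.

The Hessian of f at 0 is [[0, 0], [0, 0]] with rank 0, so corank 2. A Groebner basis of the Jacobian ideal J(f) in C{s,t} is {s^3, s^2*t, s^2/2 + s*t^2, 3*s^2/2 + t^3}; counting standard monomials gives mu = 6. Corank 2; j^3 = s^3 is a perfect cube, so E-series; the 4-jet and mu = 6 give E_6. The Hessian of g at 0 is [[0, 0], [0, 0]] with rank 0, so corank 2. A Groebner basis of the Jacobian ideal J(g) in C{s,t} is {t^3, s^2}; counting standard monomials gives mu = 6. Corank 2; j^3 = -3*s^3 is a perfect cube, so E-series; the 4-jet and mu = 6 give E_6. Both have type E_6, hence right-equivalent.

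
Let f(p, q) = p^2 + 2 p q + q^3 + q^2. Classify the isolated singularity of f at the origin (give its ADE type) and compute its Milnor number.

The Hessian of f at 0 has rank 1. Corank 1: A-series; mu = 2 gives A_2.

Type A2, Milnor number mu = 2.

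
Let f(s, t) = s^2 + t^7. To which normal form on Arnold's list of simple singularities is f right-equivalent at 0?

The Hessian of f at 0 is [[2, 0], [0, 0]] with rank 1, so corank 1. A Groebner basis of the Jacobian ideal J(f) in C{s,t} is {t^6, s}; counting standard monomials gives mu = 6. Corank 1: A-series; mu = 6 gives A_6.

A6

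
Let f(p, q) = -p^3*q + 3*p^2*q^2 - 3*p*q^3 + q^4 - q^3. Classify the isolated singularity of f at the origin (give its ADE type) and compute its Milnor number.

Type E7, Milnor number mu = 7.

The Hessian of f at 0 is [[0, 0], [0, 0]] with rank 0, so corank 2. A Groebner basis of the Jacobian ideal J(f) in C{p,q} is {p^3 - 3*p*q^2 + 3*q^2, p^2*q - 2*p*q^2, q^3}; counting standard monomials gives mu = 7. Corank 2; j^3 = -q^3 is a perfect cube, so E-series; the 4-jet and mu = 7 give E_7.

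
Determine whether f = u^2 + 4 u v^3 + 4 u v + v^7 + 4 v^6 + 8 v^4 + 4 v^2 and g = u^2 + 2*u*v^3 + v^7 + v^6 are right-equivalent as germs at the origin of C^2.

Yes.

The Hessian of f at 0 is [[2, 4], [4, 8]] with rank 1, so corank 1. A Groebner basis of the Jacobian ideal J(f) in C{u,v} is {u/2 + v^3 + v, u^2 + 4*u*v + 4*v^2}; counting standard monomials gives mu = 6. Corank 1: A-series; mu = 6 gives A_6. The Hessian of g at 0 is [[2, 0], [0, 0]] with rank 1, so corank 1. A Groebner basis of the Jacobian ideal J(g) in C{u,v} is {u + v^3, u^2}; counting standard monomials gives mu = 6. Corank 1: A-series; mu = 6 gives A_6. Both have type A_6, hence right-equivalent.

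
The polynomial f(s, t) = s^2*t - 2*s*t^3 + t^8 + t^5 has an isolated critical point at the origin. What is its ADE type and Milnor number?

Type D9, Milnor number mu = 9.

The Hessian of f at 0 is [[0, 0], [0, 0]] with rank 0, so corank 2. A Groebner basis of the Jacobian ideal J(f) in C{s,t} is {s^4, s^3*t + s^2/8 - s*t^2/8, -s^3 + s^2*t^2, -s*t + t^3}; counting standard monomials gives mu = 9. Corank 2; j^3 = s^2*t has shape L^2 M (L != M), so D-series; mu = 9 gives D_9.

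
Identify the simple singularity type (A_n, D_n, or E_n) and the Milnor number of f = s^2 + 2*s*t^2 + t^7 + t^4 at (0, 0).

Type A6, Milnor number mu = 6.

The Hessian of f at 0 has rank 1. Corank 1: A-series; mu = 6 gives A_6.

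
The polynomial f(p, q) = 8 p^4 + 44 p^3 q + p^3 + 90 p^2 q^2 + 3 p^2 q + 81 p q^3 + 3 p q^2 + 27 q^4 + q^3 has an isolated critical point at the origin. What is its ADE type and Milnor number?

The Hessian of f at 0 has rank 0. Corank 2; j^3 = (p + q)^3 is a perfect cube, so E-series; the 4-jet and mu = 7 give E_7.

Type E7, Milnor number mu = 7.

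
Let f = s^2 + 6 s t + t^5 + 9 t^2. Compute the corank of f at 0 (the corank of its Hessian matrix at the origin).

The Hessian at 0 is [[2, 6], [6, 18]] of rank 1; hence corank 1.

1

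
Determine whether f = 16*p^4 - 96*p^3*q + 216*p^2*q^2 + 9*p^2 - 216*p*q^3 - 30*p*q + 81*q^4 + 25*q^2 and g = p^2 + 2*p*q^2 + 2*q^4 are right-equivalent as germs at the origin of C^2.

Yes.

The Hessian of f at 0 has rank 1. Corank 1: A-series; mu = 3 gives A_3. The Hessian of g at 0 has rank 1. Corank 1: A-series; mu = 3 gives A_3. Both have type A_3, hence right-equivalent.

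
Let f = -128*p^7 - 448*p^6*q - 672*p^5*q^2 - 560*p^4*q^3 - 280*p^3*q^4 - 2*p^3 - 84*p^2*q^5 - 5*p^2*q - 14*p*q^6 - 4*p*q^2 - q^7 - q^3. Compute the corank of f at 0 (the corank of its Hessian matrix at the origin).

Hessian at 0 has rank 0.

2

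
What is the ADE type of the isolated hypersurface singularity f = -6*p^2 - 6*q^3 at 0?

The Hessian of f at 0 is [[-12, 0], [0, 0]] with rank 1, so corank 1. A Groebner basis of the Jacobian ideal J(f) in C{p,q} is {q^2, p}; counting standard monomials gives mu = 2. Corank 1: A-series; mu = 2 gives A_2.

A_2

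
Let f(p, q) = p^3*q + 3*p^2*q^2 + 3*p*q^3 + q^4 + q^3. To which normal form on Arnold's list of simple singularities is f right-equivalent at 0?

E_7

The Hessian of f at 0 has rank 0. Corank 2; j^3 = q^3 is a perfect cube, so E-series; the 4-jet and mu = 7 give E_7.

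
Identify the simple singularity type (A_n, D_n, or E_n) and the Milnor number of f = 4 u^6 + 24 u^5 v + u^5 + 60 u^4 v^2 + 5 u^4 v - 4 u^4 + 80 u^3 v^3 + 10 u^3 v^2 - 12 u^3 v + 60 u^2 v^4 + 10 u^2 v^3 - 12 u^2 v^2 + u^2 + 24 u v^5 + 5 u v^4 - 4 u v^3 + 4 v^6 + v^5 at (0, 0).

Type A4, Milnor number mu = 4.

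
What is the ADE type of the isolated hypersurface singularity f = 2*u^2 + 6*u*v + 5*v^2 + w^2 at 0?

A_{1}

The Hessian of f at 0 has rank 3. Corank 0: nondegenerate Morse point, so A_1.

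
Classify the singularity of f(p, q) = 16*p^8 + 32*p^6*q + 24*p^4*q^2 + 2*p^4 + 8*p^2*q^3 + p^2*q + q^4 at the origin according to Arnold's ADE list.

The Hessian of f at 0 has rank 0. Corank 2; j^3 = p^2*q has shape L^2 M (L != M), so D-series; mu = 5 gives D_5.

D_5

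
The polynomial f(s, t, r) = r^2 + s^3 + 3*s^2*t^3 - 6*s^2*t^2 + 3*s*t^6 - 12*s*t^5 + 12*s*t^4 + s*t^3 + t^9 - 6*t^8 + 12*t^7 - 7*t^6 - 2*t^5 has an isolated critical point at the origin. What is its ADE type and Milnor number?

Type E_{7}, Milnor number mu = 7.

The Hessian of f at 0 has rank 1. Corank 2; j^3 = s^3 is a perfect cube, so E-series; the 4-jet and mu = 7 give E_7.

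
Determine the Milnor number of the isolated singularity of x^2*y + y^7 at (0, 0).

8

The Hessian of f at 0 is [[0, 0], [0, 0]] with rank 0, so corank 2. A Groebner basis of the Jacobian ideal J(f) in C{x,y} is {x^2/7 + y^6, x^3, x*y}; counting standard monomials gives mu = 8. Corank 2; j^3 = x^2*y has shape L^2 M (L != M), so D-series; mu = 8 gives D_8.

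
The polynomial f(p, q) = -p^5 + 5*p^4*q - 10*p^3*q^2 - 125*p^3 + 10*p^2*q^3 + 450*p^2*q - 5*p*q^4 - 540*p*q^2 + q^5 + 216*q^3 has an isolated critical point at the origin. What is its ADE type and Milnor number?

Type E8, Milnor number mu = 8.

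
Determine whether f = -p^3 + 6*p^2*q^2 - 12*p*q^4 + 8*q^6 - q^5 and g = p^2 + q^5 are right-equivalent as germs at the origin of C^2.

No.

The Hessian of f at 0 has rank 0. Corank 2; j^3 = -p^3 is a perfect cube, so E-series; the 5-jet and mu = 8 give E_8. The Hessian of g at 0 has rank 1. Corank 1: A-series; mu = 4 gives A_4. f is E_8 but g is A_4, hence not right-equivalent.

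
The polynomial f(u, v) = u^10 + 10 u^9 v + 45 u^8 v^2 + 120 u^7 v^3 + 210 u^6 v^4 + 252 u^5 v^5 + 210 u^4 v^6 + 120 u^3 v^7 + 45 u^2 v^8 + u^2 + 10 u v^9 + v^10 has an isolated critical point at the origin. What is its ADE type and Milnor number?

Type A_{9}, Milnor number mu = 9.

The Hessian of f at 0 has rank 1. Corank 1: A-series; mu = 9 gives A_9.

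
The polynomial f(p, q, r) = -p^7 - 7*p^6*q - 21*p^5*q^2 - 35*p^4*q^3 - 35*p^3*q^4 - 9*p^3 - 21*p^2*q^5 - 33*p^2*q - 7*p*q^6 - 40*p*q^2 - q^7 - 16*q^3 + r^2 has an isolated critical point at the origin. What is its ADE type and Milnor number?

Type D8, Milnor number mu = 8.

The Hessian of f at 0 has rank 1. Corank 2; j^3 = -(p + q)*(3*p + 4*q)^2 has shape L^2 M (L != M), so D-series; mu = 8 gives D_8.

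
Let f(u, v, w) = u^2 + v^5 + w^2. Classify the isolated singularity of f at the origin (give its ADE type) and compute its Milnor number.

Type A_4, Milnor number mu = 4.

The Hessian of f at 0 has rank 2. Corank 1: A-series; mu = 4 gives A_4.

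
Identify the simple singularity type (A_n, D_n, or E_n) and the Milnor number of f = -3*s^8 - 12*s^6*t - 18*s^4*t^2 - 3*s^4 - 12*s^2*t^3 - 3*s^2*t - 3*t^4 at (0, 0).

The Hessian of f at 0 has rank 0. Corank 2; j^3 = -3*s^2*t has shape L^2 M (L != M), so D-series; mu = 5 gives D_5.

Type D_5, Milnor number mu = 5.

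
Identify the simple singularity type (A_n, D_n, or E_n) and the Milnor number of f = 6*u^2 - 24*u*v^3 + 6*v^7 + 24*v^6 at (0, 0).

The Hessian of f at 0 has rank 1. Corank 1: A-series; mu = 6 gives A_6.

Type A6, Milnor number mu = 6.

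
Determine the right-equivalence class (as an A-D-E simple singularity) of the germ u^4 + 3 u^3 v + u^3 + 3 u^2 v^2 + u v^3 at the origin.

E7

The Hessian of f at 0 has rank 0. Corank 2; j^3 = u^3 is a perfect cube, so E-series; the 4-jet and mu = 7 give E_7.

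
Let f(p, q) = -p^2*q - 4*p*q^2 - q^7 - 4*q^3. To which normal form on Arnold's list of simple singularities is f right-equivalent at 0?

D_8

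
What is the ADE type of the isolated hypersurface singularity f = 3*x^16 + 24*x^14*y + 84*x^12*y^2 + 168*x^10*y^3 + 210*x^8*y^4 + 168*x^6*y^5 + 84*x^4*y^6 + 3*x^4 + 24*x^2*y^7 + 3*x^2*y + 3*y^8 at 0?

D_{9}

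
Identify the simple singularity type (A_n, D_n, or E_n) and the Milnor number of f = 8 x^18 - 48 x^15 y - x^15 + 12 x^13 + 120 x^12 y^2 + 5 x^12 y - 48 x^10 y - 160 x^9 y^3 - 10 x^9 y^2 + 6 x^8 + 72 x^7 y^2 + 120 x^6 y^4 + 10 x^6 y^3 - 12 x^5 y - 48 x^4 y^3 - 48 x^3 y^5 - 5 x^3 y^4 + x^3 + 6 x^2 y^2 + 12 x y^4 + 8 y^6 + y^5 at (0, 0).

Type E_8, Milnor number mu = 8.

The Hessian of f at 0 has rank 0. Corank 2; j^3 = x^3 is a perfect cube, so E-series; the 5-jet and mu = 8 give E_8.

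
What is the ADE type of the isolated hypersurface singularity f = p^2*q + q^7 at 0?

D_{8}

The Hessian of f at 0 has rank 0. Corank 2; j^3 = p^2*q has shape L^2 M (L != M), so D-series; mu = 8 gives D_8.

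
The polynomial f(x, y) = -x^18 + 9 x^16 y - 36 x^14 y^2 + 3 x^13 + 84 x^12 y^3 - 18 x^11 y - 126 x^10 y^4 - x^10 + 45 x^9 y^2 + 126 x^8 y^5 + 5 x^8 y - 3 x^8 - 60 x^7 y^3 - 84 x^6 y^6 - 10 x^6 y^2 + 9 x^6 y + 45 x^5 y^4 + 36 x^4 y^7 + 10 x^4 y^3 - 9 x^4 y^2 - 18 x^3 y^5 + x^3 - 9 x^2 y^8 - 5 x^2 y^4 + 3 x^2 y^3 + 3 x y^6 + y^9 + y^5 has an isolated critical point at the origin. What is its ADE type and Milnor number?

Type E8, Milnor number mu = 8.

The Hessian of f at 0 is [[0, 0], [0, 0]] with rank 0, so corank 2. A Groebner basis of the Jacobian ideal J(f) in C{x,y} is {x^2/2 + x*y^3, y^4, x^3, x^2*y}; counting standard monomials gives mu = 8. Corank 2; j^3 = x^3 is a perfect cube, so E-series; the 5-jet and mu = 8 give E_8.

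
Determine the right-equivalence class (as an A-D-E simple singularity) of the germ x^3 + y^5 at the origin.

E8

The Hessian of f at 0 has rank 0. Corank 2; j^3 = x^3 is a perfect cube, so E-series; the 5-jet and mu = 8 give E_8.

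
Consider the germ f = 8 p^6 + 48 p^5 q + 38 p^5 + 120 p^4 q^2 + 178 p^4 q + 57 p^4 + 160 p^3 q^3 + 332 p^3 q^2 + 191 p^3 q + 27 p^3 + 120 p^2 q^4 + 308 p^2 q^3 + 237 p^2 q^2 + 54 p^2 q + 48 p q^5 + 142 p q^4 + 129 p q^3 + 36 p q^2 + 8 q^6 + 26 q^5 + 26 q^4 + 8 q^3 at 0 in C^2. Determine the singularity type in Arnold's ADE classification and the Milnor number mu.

Type E_{7}, Milnor number mu = 7.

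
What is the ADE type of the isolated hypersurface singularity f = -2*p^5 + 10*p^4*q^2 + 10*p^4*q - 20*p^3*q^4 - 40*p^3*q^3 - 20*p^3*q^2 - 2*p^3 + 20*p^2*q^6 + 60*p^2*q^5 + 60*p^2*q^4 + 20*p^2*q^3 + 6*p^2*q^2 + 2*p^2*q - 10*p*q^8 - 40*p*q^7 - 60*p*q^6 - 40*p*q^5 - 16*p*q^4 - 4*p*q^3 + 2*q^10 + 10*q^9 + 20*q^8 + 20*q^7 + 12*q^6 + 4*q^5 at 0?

D_{6}

The Hessian of f at 0 has rank 0. Corank 2; j^3 = -2*p^2*(p - q) has shape L^2 M (L != M), so D-series; mu = 6 gives D_6.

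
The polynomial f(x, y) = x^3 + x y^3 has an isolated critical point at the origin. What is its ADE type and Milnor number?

Type E7, Milnor number mu = 7.

The Hessian of f at 0 is [[0, 0], [0, 0]] with rank 0, so corank 2. A Groebner basis of the Jacobian ideal J(f) in C{x,y} is {x^3, x*y^2, 3*x^2 + y^3}; counting standard monomials gives mu = 7. Corank 2; j^3 = x^3 is a perfect cube, so E-series; the 4-jet and mu = 7 give E_7.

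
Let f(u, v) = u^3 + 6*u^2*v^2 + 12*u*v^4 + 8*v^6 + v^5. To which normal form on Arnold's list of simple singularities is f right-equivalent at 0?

E_{8}

The Hessian of f at 0 is [[0, 0], [0, 0]] with rank 0, so corank 2. A Groebner basis of the Jacobian ideal J(f) in C{u,v} is {v^4, u^3, u^2/4 + u*v^2}; counting standard monomials gives mu = 8. Corank 2; j^3 = u^3 is a perfect cube, so E-series; the 5-jet and mu = 8 give E_8.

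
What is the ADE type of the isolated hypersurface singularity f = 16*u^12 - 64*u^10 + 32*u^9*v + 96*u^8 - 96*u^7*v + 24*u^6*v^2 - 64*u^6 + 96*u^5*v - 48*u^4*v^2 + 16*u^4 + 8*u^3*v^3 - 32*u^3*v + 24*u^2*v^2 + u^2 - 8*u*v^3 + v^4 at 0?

A_{3}

The Hessian of f at 0 has rank 1. Corank 1: A-series; mu = 3 gives A_3.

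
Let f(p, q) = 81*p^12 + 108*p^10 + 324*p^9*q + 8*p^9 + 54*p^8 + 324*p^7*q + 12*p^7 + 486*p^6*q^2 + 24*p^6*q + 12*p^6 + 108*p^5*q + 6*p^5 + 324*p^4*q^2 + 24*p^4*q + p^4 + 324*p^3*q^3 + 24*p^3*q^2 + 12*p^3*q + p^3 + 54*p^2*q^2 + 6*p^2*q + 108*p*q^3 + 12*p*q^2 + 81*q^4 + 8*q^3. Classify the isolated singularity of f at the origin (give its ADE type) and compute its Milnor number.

The Hessian of f at 0 is [[0, 0], [0, 0]] with rank 0, so corank 2. A Groebner basis of the Jacobian ideal J(f) in C{p,q} is {q^4, p*q^2 + 7*q^3/3, p^2 + 4*p*q + 4*q^2}; counting standard monomials gives mu = 6. Corank 2; j^3 = (p + 2*q)^3 is a perfect cube, so E-series; the 4-jet and mu = 6 give E_6.

Type E_6, Milnor number mu = 6.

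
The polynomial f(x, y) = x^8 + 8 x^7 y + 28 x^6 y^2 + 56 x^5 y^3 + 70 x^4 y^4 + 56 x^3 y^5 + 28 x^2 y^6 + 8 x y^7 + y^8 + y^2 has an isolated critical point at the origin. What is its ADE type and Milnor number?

The Hessian of f at 0 is [[0, 0], [0, 2]] with rank 1, so corank 1. A Groebner basis of the Jacobian ideal J(f) in C{x,y} is {x^7, y}; counting standard monomials gives mu = 7. Corank 1: A-series; mu = 7 gives A_7.

Type A_{7}, Milnor number mu = 7.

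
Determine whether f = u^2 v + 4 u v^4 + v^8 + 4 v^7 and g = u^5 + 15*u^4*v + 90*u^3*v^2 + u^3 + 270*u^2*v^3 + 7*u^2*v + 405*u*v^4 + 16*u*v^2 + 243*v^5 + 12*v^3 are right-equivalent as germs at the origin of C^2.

No.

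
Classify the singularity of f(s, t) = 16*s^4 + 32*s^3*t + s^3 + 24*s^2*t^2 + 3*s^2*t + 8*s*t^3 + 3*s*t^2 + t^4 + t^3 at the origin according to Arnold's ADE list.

E_6

The Hessian of f at 0 has rank 0. Corank 2; j^3 = (s + t)^3 is a perfect cube, so E-series; the 4-jet and mu = 6 give E_6.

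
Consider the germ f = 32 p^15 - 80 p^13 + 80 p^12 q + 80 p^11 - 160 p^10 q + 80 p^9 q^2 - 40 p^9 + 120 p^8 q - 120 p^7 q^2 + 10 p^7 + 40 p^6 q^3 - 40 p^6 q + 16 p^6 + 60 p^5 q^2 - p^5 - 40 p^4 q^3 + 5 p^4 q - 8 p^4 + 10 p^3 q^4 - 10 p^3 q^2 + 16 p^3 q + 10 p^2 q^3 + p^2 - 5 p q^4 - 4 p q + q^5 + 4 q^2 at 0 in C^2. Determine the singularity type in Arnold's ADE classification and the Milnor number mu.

The Hessian of f at 0 has rank 1. Corank 1: A-series; mu = 4 gives A_4.

Type A_{4}, Milnor number mu = 4.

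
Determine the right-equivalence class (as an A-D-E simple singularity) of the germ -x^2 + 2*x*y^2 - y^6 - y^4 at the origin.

A_5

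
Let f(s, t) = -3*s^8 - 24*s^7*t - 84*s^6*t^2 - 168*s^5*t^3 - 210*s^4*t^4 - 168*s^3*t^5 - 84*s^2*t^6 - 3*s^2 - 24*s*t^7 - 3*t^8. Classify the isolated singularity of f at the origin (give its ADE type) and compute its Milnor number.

The Hessian of f at 0 has rank 1. Corank 1: A-series; mu = 7 gives A_7.

Type A_{7}, Milnor number mu = 7.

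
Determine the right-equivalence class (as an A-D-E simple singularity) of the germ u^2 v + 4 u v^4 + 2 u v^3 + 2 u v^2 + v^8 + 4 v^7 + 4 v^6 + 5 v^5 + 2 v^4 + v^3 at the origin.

The Hessian of f at 0 is [[0, 0], [0, 0]] with rank 0, so corank 2. A Groebner basis of the Jacobian ideal J(f) in C{u,v} is {u^2*v^2 - 7*u^2*v/6 - u^2/12 - 25*u*v^2/12 + u*v/6 - 7*v^3/12 + v^2/4, u^2*v/3 + u^2/6 + u*v^3 + 2*u*v^2/3 - u*v/12 - v^3/12 - v^2/4, u*v/2 + v^4 + v^3/2 + v^2/2, u^3 + 11*u^2*v/3 - 5*u^2/12 + 23*u*v^2/6 - 19*u*v/24 + 29*v^3/24 - 3*v^2/8}; counting standard monomials gives mu = 9. Corank 2; j^3 = v*(u + v)^2 has shape L^2 M (L != M), so D-series; mu = 9 gives D_9.

D_9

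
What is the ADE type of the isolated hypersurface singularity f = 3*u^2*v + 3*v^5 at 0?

The Hessian of f at 0 is [[0, 0], [0, 0]] with rank 0, so corank 2. A Groebner basis of the Jacobian ideal J(f) in C{u,v} is {u^2/5 + v^4, u^3, u*v}; counting standard monomials gives mu = 6. Corank 2; j^3 = 3*u^2*v has shape L^2 M (L != M), so D-series; mu = 6 gives D_6.

D6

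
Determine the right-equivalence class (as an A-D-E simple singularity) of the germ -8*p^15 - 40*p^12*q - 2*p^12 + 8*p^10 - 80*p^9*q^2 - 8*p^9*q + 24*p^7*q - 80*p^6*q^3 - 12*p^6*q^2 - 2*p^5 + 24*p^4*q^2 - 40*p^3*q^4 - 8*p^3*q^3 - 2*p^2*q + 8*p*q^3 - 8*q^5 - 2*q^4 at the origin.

D_5

The Hessian of f at 0 is [[0, 0], [0, 0]] with rank 0, so corank 2. A Groebner basis of the Jacobian ideal J(f) in C{p,q} is {p*q^2, -p*q/2 + q^3, p^2 + 2*p*q}; counting standard monomials gives mu = 5. Corank 2; j^3 = -2*p^2*q has shape L^2 M (L != M), so D-series; mu = 5 gives D_5.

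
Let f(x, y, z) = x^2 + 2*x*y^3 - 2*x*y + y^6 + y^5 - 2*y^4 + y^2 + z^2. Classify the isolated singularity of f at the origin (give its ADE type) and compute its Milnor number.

The Hessian of f at 0 has rank 2. Corank 1: A-series; mu = 4 gives A_4.

Type A4, Milnor number mu = 4.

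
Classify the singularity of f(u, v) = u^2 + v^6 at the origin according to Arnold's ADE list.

A_{5}

The Hessian of f at 0 has rank 1. Corank 1: A-series; mu = 5 gives A_5.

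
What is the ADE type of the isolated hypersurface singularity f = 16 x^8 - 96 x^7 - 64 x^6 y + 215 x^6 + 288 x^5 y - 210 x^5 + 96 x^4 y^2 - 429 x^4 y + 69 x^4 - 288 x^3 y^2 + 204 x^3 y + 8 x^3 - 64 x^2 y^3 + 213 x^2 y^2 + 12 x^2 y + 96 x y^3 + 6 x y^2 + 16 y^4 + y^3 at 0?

The Hessian of f at 0 is [[0, 0], [0, 0]] with rank 0, so corank 2. A Groebner basis of the Jacobian ideal J(f) in C{x,y} is {x^3 - 12*x^2 - 12*x*y - 3*y^2, x^2*y + 22*x^2 + 22*x*y + 11*y^2/2, -40*x^2 + x*y^2 - 40*x*y - 10*y^2, 72*x^2 + 72*x*y + y^3 + 18*y^2}; counting standard monomials gives mu = 6. Corank 2; j^3 = (2*x + y)^3 is a perfect cube, so E-series; the 4-jet and mu = 6 give E_6.

E_{6}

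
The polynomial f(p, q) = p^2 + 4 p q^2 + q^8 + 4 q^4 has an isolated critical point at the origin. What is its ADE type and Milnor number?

The Hessian of f at 0 has rank 1. Corank 1: A-series; mu = 7 gives A_7.

Type A7, Milnor number mu = 7.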